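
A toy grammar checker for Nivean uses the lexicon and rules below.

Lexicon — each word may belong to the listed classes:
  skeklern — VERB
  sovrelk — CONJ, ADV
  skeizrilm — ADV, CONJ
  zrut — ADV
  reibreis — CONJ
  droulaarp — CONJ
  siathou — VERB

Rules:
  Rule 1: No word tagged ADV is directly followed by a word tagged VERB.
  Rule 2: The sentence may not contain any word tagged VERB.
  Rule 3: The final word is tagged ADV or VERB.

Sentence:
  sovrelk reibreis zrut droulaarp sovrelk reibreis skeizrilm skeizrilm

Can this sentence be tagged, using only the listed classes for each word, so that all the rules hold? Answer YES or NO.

YES

Candidates per position — 1:sovrelk {CONJ,ADV}; 2:reibreis {CONJ}; 3:zrut {ADV}; 4:droulaarp {CONJ}; 5:sovrelk {CONJ,ADV}; 6:reibreis {CONJ}; 7:skeizrilm {ADV,CONJ}; 8:skeizrilm {ADV,CONJ}.
One satisfying assignment: ADV CONJ ADV CONJ CONJ CONJ CONJ ADV.
Checking: rule 1 ok; rule 2 ok; rule 3 ok.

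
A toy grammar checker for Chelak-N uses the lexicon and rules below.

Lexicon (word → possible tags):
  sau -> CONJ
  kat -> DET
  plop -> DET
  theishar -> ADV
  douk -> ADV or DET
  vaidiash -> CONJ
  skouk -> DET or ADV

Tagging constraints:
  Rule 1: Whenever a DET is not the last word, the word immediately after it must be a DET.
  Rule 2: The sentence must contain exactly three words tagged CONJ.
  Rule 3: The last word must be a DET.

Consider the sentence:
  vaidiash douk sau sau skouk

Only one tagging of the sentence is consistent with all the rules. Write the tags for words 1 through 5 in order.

Candidates per position — 1:vaidiash {CONJ}; 2:douk {ADV,DET}; 3:sau {CONJ}; 4:sau {CONJ}; 5:skouk {DET,ADV}.
Position 2: tagging it DET would leave rule 1 unsatisfiable, so it must be ADV.
Position 5: tagging it ADV would leave rule 3 unsatisfiable, so it must be DET.
The unique satisfying tagging is: CONJ ADV CONJ CONJ DET.
Checking: rule 1 ✓; rule 2 ✓; rule 3 ✓.

CONJ ADV CONJ CONJ DET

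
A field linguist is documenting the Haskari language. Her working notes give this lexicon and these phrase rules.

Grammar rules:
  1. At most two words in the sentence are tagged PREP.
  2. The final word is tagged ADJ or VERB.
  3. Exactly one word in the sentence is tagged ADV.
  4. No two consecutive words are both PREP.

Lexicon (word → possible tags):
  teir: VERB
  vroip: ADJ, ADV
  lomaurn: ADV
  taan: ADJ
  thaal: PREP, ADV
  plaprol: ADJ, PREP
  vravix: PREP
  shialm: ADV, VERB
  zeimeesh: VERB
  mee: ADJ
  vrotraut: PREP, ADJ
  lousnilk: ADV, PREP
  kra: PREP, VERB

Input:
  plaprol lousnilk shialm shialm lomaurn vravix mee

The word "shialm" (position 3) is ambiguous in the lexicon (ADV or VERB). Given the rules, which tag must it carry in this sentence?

Candidates per position — 1:plaprol {ADJ,PREP}; 2:lousnilk {ADV,PREP}; 3:shialm {ADV,VERB}; 4:shialm {ADV,VERB}; 5:lomaurn {ADV}; 6:vravix {PREP}; 7:mee {ADJ}.
If word 2 were ADV, no tagging could satisfy rule 3; so word 2 is PREP.
If word 3 were ADV, no tagging could satisfy rule 3; so word 3 is VERB.
If word 4 were ADV, no tagging could satisfy rule 3; so word 4 is VERB.
If word 1 were PREP, no tagging could satisfy rule 1; so word 1 is ADJ.
The only consistent sequence is: ADJ PREP VERB VERB ADV PREP ADJ.
Check: rule 1 ok; rule 2 ok; rule 3 ok; rule 4 ok.

VERB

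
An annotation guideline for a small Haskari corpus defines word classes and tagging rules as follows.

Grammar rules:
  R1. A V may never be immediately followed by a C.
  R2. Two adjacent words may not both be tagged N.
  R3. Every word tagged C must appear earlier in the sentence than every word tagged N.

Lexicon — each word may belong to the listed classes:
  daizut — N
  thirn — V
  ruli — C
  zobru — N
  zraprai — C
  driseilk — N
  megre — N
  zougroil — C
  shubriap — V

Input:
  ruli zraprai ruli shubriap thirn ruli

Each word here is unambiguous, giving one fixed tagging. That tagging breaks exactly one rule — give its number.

Fixed tagging: C C C V V C.
Checking each rule: R1 ✗, R2 ✓, R3 ✓.
Only rule 1 fails.

1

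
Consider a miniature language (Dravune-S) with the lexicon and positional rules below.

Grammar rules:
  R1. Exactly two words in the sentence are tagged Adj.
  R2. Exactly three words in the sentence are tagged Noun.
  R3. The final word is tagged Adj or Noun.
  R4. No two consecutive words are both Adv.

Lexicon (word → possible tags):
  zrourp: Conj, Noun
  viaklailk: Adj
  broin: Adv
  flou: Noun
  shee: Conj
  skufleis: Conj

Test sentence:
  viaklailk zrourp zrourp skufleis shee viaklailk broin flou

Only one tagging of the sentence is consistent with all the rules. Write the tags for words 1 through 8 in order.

Adj Noun Noun Conj Conj Adj Adv Noun

Candidates per position — 1:viaklailk {Adj}; 2:zrourp {Conj,Noun}; 3:zrourp {Conj,Noun}; 4:skufleis {Conj}; 5:shee {Conj}; 6:viaklailk {Adj}; 7:broin {Adv}; 8:flou {Noun}.
Position 2: Conj is ruled out by rule 2; that leaves Noun.
Position 3: Conj is ruled out by rule 2; that leaves Noun.
So the tagging must be: Adj Noun Noun Conj Conj Adj Adv Noun.
Check: rule 1 satisfied; rule 2 satisfied; rule 3 satisfied; rule 4 satisfied.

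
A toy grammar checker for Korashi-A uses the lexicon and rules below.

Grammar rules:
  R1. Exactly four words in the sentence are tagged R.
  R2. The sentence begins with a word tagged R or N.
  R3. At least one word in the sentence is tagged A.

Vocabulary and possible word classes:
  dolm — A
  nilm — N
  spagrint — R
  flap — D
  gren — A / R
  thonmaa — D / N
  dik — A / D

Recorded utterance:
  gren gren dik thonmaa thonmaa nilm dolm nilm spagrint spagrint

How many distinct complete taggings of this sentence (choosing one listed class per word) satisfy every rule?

8

Candidates per position — 1:gren {A,R}; 2:gren {A,R}; 3:dik {A,D}; 4:thonmaa {D,N}; 5:thonmaa {D,N}; 6:nilm {N}; 7:dolm {A}; 8:nilm {N}; 9:spagrint {R}; 10:spagrint {R}.
There are 32 candidate sequences in total.
Checking each against the rules leaves 8 sequences.
Count = 8.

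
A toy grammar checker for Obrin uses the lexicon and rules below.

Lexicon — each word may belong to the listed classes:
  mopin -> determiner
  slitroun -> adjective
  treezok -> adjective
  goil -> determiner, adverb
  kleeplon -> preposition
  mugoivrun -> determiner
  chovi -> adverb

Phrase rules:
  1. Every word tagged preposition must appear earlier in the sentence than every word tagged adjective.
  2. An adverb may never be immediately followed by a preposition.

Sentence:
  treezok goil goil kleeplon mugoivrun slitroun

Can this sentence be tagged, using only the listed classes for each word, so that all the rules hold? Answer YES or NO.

Candidates per position — 1:treezok {adjective}; 2:goil {determiner,adverb}; 3:goil {determiner,adverb}; 4:kleeplon {preposition}; 5:mugoivrun {determiner}; 6:slitroun {adjective}.
Rule 1 cannot be satisfied by any choice of tags from the lexicon.
So there is no consistent tagging.

NO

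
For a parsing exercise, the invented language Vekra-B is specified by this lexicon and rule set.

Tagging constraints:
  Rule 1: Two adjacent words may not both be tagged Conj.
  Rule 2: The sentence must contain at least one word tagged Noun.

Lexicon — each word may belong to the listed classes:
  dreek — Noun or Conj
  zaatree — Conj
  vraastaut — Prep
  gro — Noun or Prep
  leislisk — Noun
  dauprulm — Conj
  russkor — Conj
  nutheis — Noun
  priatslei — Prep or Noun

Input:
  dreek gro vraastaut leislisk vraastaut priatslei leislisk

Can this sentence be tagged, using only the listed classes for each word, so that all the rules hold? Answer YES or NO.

YES

Candidates per position — 1:dreek {Noun,Conj}; 2:gro {Noun,Prep}; 3:vraastaut {Prep}; 4:leislisk {Noun}; 5:vraastaut {Prep}; 6:priatslei {Prep,Noun}; 7:leislisk {Noun}.
One satisfying assignment: Noun Prep Prep Noun Prep Noun Noun.
Rule-by-rule: rule 1 holds; rule 2 holds.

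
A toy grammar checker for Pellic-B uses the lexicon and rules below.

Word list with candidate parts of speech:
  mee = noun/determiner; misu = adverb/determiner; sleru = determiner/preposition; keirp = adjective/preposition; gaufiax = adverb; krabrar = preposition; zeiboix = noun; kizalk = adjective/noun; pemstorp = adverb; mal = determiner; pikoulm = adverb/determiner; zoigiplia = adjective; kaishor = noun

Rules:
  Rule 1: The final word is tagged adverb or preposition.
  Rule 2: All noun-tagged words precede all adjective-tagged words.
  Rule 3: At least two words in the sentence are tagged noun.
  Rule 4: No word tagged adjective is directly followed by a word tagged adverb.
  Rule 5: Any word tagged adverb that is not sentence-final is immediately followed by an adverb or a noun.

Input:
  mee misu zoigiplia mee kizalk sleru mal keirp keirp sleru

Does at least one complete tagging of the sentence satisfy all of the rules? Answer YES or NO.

NO

Candidates per position — 1:mee {noun,determiner}; 2:misu {adverb,determiner}; 3:zoigiplia {adjective}; 4:mee {noun,determiner}; 5:kizalk {adjective,noun}; 6:sleru {determiner,preposition}; 7:mal {determiner}; 8:keirp {adjective,preposition}; 9:keirp {adjective,preposition}; 10:sleru {determiner,preposition}.
Every candidate sequence violates at least one rule; no consistent tagging exists.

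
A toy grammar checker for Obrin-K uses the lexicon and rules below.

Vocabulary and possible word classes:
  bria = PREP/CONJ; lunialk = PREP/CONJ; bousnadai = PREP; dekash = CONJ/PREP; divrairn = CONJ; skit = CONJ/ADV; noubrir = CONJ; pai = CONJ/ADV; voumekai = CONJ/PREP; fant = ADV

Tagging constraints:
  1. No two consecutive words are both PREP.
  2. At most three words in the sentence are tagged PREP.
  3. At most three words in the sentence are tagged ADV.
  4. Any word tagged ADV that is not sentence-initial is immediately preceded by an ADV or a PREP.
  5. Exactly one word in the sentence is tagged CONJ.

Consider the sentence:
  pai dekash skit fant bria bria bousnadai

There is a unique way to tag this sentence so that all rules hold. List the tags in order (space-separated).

ADV PREP ADV ADV PREP CONJ PREP

Candidates per position — 1:pai {CONJ,ADV}; 2:dekash {CONJ,PREP}; 3:skit {CONJ,ADV}; 4:fant {ADV}; 5:bria {PREP,CONJ}; 6:bria {PREP,CONJ}; 7:bousnadai {PREP}.
If word 2 were CONJ, no tagging could satisfy rule 4; so word 2 is PREP.
If word 3 were CONJ, no tagging could satisfy rule 4; so word 3 is ADV.
If word 6 were PREP, no tagging could satisfy rule 1; so word 6 is CONJ.
If word 1 were CONJ, no tagging could satisfy rule 5; so word 1 is ADV.
If word 5 were CONJ, no tagging could satisfy rule 5; so word 5 is PREP.
That leaves exactly one tagging: ADV PREP ADV ADV PREP CONJ PREP.
Checking: rule 1 holds; rule 2 holds; rule 3 holds; rule 4 holds; rule 5 holds.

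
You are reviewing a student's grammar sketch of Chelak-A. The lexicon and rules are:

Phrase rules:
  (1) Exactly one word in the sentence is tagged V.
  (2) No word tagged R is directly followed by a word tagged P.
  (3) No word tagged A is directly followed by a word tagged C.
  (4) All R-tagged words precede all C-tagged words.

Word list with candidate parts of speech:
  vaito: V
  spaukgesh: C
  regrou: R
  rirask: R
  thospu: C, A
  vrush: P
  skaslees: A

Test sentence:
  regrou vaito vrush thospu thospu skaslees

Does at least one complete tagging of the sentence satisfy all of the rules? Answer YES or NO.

Candidates per position — 1:regrou {R}; 2:vaito {V}; 3:vrush {P}; 4:thospu {C,A}; 5:thospu {C,A}; 6:skaslees {A}.
One satisfying assignment: R V P C C A.
Check: rule 1 ✓; rule 2 ✓; rule 3 ✓; rule 4 ✓.

YES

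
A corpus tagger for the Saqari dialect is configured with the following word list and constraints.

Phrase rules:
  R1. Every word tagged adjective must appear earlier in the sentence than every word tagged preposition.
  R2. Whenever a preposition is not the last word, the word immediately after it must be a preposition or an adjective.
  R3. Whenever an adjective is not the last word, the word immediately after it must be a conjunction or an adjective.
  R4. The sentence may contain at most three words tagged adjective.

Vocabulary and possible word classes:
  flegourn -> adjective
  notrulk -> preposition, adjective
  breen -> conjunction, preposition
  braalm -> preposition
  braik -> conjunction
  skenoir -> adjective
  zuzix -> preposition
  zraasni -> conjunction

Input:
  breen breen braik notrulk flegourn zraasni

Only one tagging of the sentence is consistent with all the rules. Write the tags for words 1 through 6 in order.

Candidates per position — 1:breen {conjunction,preposition}; 2:breen {conjunction,preposition}; 3:braik {conjunction}; 4:notrulk {preposition,adjective}; 5:flegourn {adjective}; 6:zraasni {conjunction}.
Position 1: preposition is ruled out by rule 1; that leaves conjunction.
Position 2: preposition is ruled out by rule 1; that leaves conjunction.
Position 4: preposition is ruled out by rule 1; that leaves adjective.
That leaves exactly one tagging: conjunction conjunction conjunction adjective adjective conjunction.
Check: rule 1 ✓; rule 2 ✓; rule 3 ✓; rule 4 ✓.

conjunction conjunction conjunction adjective adjective conjunction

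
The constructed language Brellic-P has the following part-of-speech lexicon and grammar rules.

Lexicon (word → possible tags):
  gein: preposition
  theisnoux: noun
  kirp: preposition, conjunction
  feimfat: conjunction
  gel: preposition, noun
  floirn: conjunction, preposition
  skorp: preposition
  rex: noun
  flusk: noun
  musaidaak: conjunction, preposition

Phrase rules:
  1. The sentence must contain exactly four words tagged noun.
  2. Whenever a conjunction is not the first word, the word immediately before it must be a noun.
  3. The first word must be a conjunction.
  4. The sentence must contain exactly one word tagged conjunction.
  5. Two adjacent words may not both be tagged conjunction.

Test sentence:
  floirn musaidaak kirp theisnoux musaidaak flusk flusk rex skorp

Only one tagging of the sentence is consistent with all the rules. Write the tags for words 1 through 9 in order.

Candidates per position — 1:floirn {conjunction,preposition}; 2:musaidaak {conjunction,preposition}; 3:kirp {preposition,conjunction}; 4:theisnoux {noun}; 5:musaidaak {conjunction,preposition}; 6:flusk {noun}; 7:flusk {noun}; 8:rex {noun}; 9:skorp {preposition}.
If word 1 were preposition, no tagging could satisfy rule 3; so word 1 is conjunction.
If word 2 were conjunction, no tagging could satisfy rule 2; so word 2 is preposition.
If word 3 were conjunction, no tagging could satisfy rule 2; so word 3 is preposition.
If word 5 were conjunction, no tagging could satisfy rule 4; so word 5 is preposition.
That leaves exactly one tagging: conjunction preposition preposition noun preposition noun noun noun preposition.
Rule-by-rule: rule 1 holds; rule 2 holds; rule 3 holds; rule 4 holds; rule 5 holds.

conjunction preposition preposition noun preposition noun noun noun preposition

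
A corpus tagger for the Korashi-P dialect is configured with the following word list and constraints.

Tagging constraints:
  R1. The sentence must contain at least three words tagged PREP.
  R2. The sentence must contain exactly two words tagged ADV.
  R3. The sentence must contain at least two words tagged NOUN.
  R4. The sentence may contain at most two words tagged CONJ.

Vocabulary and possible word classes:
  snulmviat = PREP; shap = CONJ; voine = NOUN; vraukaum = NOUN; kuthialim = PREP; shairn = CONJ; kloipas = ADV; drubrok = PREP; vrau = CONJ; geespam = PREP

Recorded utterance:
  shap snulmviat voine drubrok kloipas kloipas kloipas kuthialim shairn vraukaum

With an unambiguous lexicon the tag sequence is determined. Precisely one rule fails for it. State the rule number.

Fixed tagging: CONJ PREP NOUN PREP ADV ADV ADV PREP CONJ NOUN.
Rule check: R1 pass, R2 fail, R3 pass, R4 pass.
Only rule 2 fails.

2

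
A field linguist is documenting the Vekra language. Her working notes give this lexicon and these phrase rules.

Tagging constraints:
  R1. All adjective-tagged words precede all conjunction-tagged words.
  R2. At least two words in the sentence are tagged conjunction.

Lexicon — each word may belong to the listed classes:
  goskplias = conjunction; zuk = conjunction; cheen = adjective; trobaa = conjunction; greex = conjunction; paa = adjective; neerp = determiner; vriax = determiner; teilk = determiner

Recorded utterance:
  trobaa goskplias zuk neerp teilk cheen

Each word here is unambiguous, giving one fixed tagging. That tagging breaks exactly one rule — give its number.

Fixed tagging: conjunction conjunction conjunction determiner determiner adjective.
Rule check: R1 violated, R2 holds.
Only rule 1 fails.

1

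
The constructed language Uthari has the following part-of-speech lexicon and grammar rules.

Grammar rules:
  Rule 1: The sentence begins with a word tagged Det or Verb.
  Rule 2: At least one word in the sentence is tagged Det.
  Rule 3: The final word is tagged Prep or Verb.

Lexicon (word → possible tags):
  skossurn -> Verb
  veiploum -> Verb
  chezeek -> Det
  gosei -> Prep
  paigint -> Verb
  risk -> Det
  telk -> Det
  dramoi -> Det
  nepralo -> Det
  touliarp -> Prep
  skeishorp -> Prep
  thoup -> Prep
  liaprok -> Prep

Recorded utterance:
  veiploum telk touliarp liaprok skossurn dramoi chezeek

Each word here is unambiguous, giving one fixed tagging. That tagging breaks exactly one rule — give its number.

3

Fixed tagging: Verb Det Prep Prep Verb Det Det.
Applying the rules: R1 ✓, R2 ✓, R3 ✗.
Only rule 3 fails.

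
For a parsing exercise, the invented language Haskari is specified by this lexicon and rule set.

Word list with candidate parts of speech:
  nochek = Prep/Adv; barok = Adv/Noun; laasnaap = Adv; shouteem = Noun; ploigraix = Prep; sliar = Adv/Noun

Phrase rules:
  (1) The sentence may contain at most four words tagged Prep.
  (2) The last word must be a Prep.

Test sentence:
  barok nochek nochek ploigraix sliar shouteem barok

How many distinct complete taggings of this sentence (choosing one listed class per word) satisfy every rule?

0

Candidates per position — 1:barok {Adv,Noun}; 2:nochek {Prep,Adv}; 3:nochek {Prep,Adv}; 4:ploigraix {Prep}; 5:sliar {Adv,Noun}; 6:shouteem {Noun}; 7:barok {Adv,Noun}.
There are 32 candidate sequences in total.
Rule 2 cannot be satisfied by any choice of tags from the lexicon.
So there is no consistent tagging.
Count = 0.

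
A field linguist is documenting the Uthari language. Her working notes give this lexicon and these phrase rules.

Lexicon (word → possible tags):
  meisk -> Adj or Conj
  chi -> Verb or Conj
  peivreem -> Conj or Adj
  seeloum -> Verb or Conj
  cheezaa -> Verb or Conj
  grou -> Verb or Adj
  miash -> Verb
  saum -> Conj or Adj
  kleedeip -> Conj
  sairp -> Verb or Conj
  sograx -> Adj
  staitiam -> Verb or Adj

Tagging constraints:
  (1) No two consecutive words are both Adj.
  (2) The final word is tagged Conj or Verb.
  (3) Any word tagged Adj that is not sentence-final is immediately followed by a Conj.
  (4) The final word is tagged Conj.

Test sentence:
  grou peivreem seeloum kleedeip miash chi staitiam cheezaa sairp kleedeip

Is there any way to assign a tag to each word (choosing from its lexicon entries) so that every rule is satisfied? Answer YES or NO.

YES

Candidates per position — 1:grou {Verb,Adj}; 2:peivreem {Conj,Adj}; 3:seeloum {Verb,Conj}; 4:kleedeip {Conj}; 5:miash {Verb}; 6:chi {Verb,Conj}; 7:staitiam {Verb,Adj}; 8:cheezaa {Verb,Conj}; 9:sairp {Verb,Conj}; 10:kleedeip {Conj}.
One satisfying assignment: Verb Adj Conj Conj Verb Conj Verb Verb Verb Conj.
Checking: rule 1 ok; rule 2 ok; rule 3 ok; rule 4 ok.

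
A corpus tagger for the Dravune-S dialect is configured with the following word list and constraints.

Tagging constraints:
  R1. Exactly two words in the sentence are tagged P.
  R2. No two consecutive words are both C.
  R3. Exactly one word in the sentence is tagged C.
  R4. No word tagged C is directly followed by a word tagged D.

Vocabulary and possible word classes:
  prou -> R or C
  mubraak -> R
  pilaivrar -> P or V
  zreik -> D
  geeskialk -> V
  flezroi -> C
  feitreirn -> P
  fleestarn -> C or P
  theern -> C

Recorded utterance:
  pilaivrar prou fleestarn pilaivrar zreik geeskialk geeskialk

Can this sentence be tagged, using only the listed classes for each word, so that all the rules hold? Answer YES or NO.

YES

Candidates per position — 1:pilaivrar {P,V}; 2:prou {R,C}; 3:fleestarn {C,P}; 4:pilaivrar {P,V}; 5:zreik {D}; 6:geeskialk {V}; 7:geeskialk {V}.
One satisfying assignment: P C P V D V V.
Checking: rule 1 ok; rule 2 ok; rule 3 ok; rule 4 ok.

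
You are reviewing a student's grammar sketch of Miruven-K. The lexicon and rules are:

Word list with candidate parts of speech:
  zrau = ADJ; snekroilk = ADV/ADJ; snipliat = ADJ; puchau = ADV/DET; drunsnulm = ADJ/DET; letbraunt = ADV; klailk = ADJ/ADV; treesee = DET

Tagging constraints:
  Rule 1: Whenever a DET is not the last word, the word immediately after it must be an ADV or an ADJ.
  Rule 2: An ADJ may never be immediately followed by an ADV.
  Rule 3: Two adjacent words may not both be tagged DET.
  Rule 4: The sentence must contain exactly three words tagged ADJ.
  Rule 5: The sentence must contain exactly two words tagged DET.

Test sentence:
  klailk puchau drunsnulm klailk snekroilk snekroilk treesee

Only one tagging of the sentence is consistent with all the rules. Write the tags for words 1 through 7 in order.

ADV ADV DET ADJ ADJ ADJ DET

Candidates per position — 1:klailk {ADJ,ADV}; 2:puchau {ADV,DET}; 3:drunsnulm {ADJ,DET}; 4:klailk {ADJ,ADV}; 5:snekroilk {ADV,ADJ}; 6:snekroilk {ADV,ADJ}; 7:treesee {DET}.
The remaining ambiguous positions (1, 2, 3, 4, 5, 6) are resolved jointly — only one combination satisfies every rule.
The unique satisfying tagging is: ADV ADV DET ADJ ADJ ADJ DET.
Verifying each rule — rule 1 holds; rule 2 holds; rule 3 holds; rule 4 holds; rule 5 holds.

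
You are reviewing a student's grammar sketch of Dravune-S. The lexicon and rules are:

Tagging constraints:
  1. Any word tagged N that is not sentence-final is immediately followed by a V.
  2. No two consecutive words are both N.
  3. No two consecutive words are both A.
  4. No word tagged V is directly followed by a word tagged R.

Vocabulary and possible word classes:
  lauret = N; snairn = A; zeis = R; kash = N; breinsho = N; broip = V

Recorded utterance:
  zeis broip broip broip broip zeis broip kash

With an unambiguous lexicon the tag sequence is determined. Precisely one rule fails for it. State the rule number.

Fixed tagging: R V V V V R V N.
Checking each rule: R1 ✓, R2 ✓, R3 ✓, R4 ✗.
Only rule 4 fails.

4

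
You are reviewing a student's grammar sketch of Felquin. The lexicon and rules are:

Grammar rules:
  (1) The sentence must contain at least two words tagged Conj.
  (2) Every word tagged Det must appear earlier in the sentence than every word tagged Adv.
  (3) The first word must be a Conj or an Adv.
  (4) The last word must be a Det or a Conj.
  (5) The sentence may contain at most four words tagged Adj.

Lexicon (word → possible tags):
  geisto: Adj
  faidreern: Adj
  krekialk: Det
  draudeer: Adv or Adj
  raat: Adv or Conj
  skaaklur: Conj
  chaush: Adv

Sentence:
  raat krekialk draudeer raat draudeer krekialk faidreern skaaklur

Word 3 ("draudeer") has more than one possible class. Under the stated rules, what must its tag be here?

Adj

Candidates per position — 1:raat {Adv,Conj}; 2:krekialk {Det}; 3:draudeer {Adv,Adj}; 4:raat {Adv,Conj}; 5:draudeer {Adv,Adj}; 6:krekialk {Det}; 7:faidreern {Adj}; 8:skaaklur {Conj}.
Position 1: Adv is ruled out by rule 2; that leaves Conj.
Position 3: Adv is ruled out by rule 2; that leaves Adj.
Position 4: Adv is ruled out by rule 2; that leaves Conj.
Position 5: Adv is ruled out by rule 2; that leaves Adj.
That leaves exactly one tagging: Conj Det Adj Conj Adj Det Adj Conj.
Rule-by-rule: rule 1 ok; rule 2 ok; rule 3 ok; rule 4 ok; rule 5 ok.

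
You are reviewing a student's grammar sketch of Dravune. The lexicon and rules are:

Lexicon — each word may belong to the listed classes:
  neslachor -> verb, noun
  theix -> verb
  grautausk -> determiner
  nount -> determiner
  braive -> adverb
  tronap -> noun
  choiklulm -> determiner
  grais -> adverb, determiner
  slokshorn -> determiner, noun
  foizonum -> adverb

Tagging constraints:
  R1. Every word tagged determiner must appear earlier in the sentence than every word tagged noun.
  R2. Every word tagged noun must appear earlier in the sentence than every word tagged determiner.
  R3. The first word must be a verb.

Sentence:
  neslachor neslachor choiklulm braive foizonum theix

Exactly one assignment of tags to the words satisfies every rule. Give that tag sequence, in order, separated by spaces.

verb verb determiner adverb adverb verb

Candidates per position — 1:neslachor {verb,noun}; 2:neslachor {verb,noun}; 3:choiklulm {determiner}; 4:braive {adverb}; 5:foizonum {adverb}; 6:theix {verb}.
Position 1: tagging it noun would leave rule 1 unsatisfiable, so it must be verb.
Position 2: tagging it noun would leave rule 1 unsatisfiable, so it must be verb.
The only consistent sequence is: verb verb determiner adverb adverb verb.
Rule-by-rule: rule 1 satisfied; rule 2 satisfied; rule 3 satisfied.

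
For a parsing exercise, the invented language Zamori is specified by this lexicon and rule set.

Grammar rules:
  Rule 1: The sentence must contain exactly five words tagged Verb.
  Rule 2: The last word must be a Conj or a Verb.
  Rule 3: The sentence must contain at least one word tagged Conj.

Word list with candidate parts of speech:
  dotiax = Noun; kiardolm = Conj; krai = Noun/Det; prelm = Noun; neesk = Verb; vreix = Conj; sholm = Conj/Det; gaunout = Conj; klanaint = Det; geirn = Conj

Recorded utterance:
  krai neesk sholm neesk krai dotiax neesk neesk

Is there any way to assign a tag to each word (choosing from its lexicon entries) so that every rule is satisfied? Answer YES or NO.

Candidates per position — 1:krai {Noun,Det}; 2:neesk {Verb}; 3:sholm {Conj,Det}; 4:neesk {Verb}; 5:krai {Noun,Det}; 6:dotiax {Noun}; 7:neesk {Verb}; 8:neesk {Verb}.
Rule 1 cannot be satisfied by any choice of tags from the lexicon.
So there is no consistent tagging.

NO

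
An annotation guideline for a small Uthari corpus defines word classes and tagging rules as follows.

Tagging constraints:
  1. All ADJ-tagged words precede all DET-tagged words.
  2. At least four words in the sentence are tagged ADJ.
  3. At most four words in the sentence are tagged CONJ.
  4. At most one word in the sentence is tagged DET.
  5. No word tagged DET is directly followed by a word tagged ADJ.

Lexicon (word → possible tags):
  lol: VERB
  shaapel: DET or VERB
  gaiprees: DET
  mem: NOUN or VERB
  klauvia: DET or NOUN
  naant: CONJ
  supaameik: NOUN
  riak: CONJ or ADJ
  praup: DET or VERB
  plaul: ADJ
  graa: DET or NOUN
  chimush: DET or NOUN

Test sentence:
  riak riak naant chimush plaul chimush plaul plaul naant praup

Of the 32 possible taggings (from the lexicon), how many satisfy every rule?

6

Candidates per position — 1:riak {CONJ,ADJ}; 2:riak {CONJ,ADJ}; 3:naant {CONJ}; 4:chimush {DET,NOUN}; 5:plaul {ADJ}; 6:chimush {DET,NOUN}; 7:plaul {ADJ}; 8:plaul {ADJ}; 9:naant {CONJ}; 10:praup {DET,VERB}.
There are 32 candidate sequences in total.
Checking each against the rules leaves 6 sequences.
Count = 6.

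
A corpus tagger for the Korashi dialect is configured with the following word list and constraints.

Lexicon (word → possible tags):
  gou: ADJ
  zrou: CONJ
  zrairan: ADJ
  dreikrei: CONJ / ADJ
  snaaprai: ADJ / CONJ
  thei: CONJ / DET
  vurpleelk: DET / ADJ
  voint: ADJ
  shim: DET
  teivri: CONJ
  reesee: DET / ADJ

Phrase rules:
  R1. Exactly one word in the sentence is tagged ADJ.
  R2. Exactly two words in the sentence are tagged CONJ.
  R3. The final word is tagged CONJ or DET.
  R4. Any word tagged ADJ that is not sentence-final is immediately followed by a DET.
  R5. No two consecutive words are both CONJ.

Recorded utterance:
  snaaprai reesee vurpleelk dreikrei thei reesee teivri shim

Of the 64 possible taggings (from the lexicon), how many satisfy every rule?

Candidates per position — 1:snaaprai {ADJ,CONJ}; 2:reesee {DET,ADJ}; 3:vurpleelk {DET,ADJ}; 4:dreikrei {CONJ,ADJ}; 5:thei {CONJ,DET}; 6:reesee {DET,ADJ}; 7:teivri {CONJ}; 8:shim {DET}.
There are 64 candidate sequences in total.
The sequences that satisfy every rule: ADJ DET DET CONJ DET DET CONJ DET; CONJ DET DET ADJ DET DET CONJ DET.
Count = 2.

2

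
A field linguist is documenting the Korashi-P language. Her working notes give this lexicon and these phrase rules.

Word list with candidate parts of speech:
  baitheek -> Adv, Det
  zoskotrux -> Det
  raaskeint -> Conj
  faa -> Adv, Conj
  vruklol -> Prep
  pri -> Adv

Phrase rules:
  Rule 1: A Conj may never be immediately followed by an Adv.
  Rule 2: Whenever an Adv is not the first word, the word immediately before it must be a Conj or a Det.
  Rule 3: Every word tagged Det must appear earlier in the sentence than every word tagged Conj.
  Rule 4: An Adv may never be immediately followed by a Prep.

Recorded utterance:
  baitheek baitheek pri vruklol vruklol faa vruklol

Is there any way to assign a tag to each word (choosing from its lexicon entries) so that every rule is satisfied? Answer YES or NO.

Candidates per position — 1:baitheek {Adv,Det}; 2:baitheek {Adv,Det}; 3:pri {Adv}; 4:vruklol {Prep}; 5:vruklol {Prep}; 6:faa {Adv,Conj}; 7:vruklol {Prep}.
Rule 4 cannot be satisfied by any choice of tags from the lexicon.
So there is no consistent tagging.

NO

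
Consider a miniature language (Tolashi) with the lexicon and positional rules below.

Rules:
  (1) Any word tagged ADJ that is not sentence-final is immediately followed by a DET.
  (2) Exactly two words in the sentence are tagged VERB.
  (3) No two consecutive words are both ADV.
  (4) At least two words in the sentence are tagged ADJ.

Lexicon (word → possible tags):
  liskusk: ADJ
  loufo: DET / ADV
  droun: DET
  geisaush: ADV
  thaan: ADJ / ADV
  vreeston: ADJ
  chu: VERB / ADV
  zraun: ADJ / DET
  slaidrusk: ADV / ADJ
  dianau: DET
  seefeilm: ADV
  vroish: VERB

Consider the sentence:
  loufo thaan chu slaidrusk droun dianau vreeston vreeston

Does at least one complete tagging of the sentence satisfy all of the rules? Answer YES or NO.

Candidates per position — 1:loufo {DET,ADV}; 2:thaan {ADJ,ADV}; 3:chu {VERB,ADV}; 4:slaidrusk {ADV,ADJ}; 5:droun {DET}; 6:dianau {DET}; 7:vreeston {ADJ}; 8:vreeston {ADJ}.
Rule 1 cannot be satisfied by any choice of tags from the lexicon.
So there is no consistent tagging.

NO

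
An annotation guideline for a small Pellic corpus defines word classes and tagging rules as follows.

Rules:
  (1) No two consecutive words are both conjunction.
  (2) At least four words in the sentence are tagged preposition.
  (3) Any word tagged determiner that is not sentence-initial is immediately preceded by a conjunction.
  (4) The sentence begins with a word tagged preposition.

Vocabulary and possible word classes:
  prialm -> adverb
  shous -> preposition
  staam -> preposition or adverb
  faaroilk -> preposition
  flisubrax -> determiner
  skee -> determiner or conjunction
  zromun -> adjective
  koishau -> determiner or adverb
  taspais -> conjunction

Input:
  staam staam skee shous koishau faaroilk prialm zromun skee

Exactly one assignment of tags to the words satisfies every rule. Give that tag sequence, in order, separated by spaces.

preposition preposition conjunction preposition adverb preposition adverb adjective conjunction

Candidates per position — 1:staam {preposition,adverb}; 2:staam {preposition,adverb}; 3:skee {determiner,conjunction}; 4:shous {preposition}; 5:koishau {determiner,adverb}; 6:faaroilk {preposition}; 7:prialm {adverb}; 8:zromun {adjective}; 9:skee {determiner,conjunction}.
At position 1, choosing adverb makes rule 2 impossible to satisfy; hence preposition.
At position 2, choosing adverb makes rule 2 impossible to satisfy; hence preposition.
At position 3, choosing determiner makes rule 3 impossible to satisfy; hence conjunction.
At position 5, choosing determiner makes rule 3 impossible to satisfy; hence adverb.
At position 9, choosing determiner makes rule 3 impossible to satisfy; hence conjunction.
That leaves exactly one tagging: preposition preposition conjunction preposition adverb preposition adverb adjective conjunction.
Check: rule 1 ✓; rule 2 ✓; rule 3 ✓; rule 4 ✓.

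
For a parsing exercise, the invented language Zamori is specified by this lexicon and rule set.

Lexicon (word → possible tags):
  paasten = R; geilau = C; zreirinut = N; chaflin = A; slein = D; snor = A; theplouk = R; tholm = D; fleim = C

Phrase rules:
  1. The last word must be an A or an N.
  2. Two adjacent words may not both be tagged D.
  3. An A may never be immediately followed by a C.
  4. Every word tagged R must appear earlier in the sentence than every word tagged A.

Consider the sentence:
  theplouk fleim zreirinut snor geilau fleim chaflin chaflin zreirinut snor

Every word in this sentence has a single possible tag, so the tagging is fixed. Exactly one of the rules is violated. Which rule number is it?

3

Fixed tagging: R C N A C C A A N A.
Checking each rule: R1 pass, R2 pass, R3 fail, R4 pass.
Only rule 3 fails.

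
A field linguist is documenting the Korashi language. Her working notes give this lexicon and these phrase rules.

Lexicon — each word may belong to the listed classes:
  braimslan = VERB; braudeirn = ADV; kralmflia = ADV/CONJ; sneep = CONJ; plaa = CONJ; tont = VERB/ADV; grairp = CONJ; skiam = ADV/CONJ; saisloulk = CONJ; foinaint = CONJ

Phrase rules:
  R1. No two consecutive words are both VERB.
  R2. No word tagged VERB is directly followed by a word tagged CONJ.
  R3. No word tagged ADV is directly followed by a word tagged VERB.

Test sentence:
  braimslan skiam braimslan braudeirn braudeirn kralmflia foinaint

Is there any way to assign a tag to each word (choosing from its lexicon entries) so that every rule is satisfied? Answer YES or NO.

Candidates per position — 1:braimslan {VERB}; 2:skiam {ADV,CONJ}; 3:braimslan {VERB}; 4:braudeirn {ADV}; 5:braudeirn {ADV}; 6:kralmflia {ADV,CONJ}; 7:foinaint {CONJ}.
Every candidate sequence violates at least one rule; no consistent tagging exists.

NO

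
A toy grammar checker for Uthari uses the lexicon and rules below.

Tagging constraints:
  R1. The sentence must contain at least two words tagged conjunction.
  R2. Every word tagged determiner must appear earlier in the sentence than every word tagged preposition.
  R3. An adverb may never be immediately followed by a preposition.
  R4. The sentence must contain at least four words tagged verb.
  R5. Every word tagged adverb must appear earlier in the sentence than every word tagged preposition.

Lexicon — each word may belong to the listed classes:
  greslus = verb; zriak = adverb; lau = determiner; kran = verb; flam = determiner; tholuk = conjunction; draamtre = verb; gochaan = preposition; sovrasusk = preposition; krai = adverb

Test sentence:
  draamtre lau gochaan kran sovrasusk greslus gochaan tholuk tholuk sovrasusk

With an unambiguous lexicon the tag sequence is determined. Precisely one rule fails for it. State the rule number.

Fixed tagging: verb determiner preposition verb preposition verb preposition conjunction conjunction preposition.
Checking each rule: R1 holds, R2 holds, R3 holds, R4 violated, R5 holds.
Only rule 4 fails.

4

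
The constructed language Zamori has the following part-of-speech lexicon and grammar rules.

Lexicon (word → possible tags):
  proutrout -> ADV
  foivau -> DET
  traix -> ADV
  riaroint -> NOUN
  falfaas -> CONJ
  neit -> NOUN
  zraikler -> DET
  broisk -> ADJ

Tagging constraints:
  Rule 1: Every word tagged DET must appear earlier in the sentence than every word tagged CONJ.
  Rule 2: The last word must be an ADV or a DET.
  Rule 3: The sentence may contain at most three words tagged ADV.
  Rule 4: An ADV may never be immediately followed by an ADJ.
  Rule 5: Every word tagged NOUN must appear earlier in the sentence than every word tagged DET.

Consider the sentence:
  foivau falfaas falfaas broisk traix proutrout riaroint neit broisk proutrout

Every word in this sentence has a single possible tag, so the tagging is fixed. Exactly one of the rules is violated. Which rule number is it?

5

Fixed tagging: DET CONJ CONJ ADJ ADV ADV NOUN NOUN ADJ ADV.
Applying the rules: R1 holds, R2 holds, R3 holds, R4 holds, R5 violated.
Only rule 5 fails.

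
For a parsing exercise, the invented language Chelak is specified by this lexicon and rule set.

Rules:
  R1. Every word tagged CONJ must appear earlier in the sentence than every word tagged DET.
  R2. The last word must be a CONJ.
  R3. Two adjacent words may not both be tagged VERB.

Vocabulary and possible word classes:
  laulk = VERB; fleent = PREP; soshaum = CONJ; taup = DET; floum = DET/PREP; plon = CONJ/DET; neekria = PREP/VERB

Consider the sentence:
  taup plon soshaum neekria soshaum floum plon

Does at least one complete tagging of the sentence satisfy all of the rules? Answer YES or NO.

NO

Candidates per position — 1:taup {DET}; 2:plon {CONJ,DET}; 3:soshaum {CONJ}; 4:neekria {PREP,VERB}; 5:soshaum {CONJ}; 6:floum {DET,PREP}; 7:plon {CONJ,DET}.
Rule 1 cannot be satisfied by any choice of tags from the lexicon.
So there is no consistent tagging.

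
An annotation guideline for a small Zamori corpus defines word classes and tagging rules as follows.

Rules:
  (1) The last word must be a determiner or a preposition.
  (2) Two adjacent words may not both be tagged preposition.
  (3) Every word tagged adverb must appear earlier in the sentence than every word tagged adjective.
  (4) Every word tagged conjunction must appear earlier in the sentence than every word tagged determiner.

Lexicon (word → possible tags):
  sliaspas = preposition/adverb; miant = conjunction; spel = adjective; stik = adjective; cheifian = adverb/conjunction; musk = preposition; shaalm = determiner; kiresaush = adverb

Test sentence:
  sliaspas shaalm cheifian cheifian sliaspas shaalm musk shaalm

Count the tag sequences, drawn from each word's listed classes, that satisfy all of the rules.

4

Candidates per position — 1:sliaspas {preposition,adverb}; 2:shaalm {determiner}; 3:cheifian {adverb,conjunction}; 4:cheifian {adverb,conjunction}; 5:sliaspas {preposition,adverb}; 6:shaalm {determiner}; 7:musk {preposition}; 8:shaalm {determiner}.
There are 16 candidate sequences in total.
The sequences that satisfy every rule: preposition determiner adverb adverb preposition determiner preposition determiner; preposition determiner adverb adverb adverb determiner preposition determiner; adverb determiner adverb adverb preposition determiner preposition determiner; adverb determiner adverb adverb adverb determiner preposition determiner.
Count = 4.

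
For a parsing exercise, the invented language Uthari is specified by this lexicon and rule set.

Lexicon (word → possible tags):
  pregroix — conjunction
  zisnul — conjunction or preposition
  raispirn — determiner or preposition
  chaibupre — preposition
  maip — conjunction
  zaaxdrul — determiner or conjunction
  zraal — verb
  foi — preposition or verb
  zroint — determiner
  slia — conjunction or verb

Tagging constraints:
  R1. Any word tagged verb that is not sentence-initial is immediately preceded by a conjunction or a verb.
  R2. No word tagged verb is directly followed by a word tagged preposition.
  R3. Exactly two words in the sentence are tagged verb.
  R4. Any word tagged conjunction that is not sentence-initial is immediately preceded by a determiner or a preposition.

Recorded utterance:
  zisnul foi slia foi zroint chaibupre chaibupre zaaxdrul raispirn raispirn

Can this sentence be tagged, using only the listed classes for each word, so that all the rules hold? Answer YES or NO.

Candidates per position — 1:zisnul {conjunction,preposition}; 2:foi {preposition,verb}; 3:slia {conjunction,verb}; 4:foi {preposition,verb}; 5:zroint {determiner}; 6:chaibupre {preposition}; 7:chaibupre {preposition}; 8:zaaxdrul {determiner,conjunction}; 9:raispirn {determiner,preposition}; 10:raispirn {determiner,preposition}.
Every candidate sequence violates at least one rule; no consistent tagging exists.

NO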